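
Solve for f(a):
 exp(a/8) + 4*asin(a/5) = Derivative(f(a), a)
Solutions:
 f(a) = C1 + 4*a*asin(a/5) + 4*sqrt(25 - a^2) + 8*exp(a/8)


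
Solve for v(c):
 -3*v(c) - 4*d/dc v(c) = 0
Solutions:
 v(c) = C1*exp(-3*c/4)


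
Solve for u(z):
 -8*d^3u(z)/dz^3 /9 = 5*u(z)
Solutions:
 u(z) = C3*exp(z*(-45^(1/3) + 3*3^(2/3)*5^(1/3))/8)*sin(3*3^(1/6)*5^(1/3)*z/4) + C4*exp(z*(-45^(1/3) + 3*3^(2/3)*5^(1/3))/8)*cos(3*3^(1/6)*5^(1/3)*z/4) + C5*exp(-z*(45^(1/3) + 3*3^(2/3)*5^(1/3))/8) + (C1*sin(3*3^(1/6)*5^(1/3)*z/4) + C2*cos(3*3^(1/6)*5^(1/3)*z/4))*exp(45^(1/3)*z/4)


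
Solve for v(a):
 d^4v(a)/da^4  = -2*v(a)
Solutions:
 v(a) = (C1*sin(2^(3/4)*a/2) + C2*cos(2^(3/4)*a/2))*exp(-2^(3/4)*a/2) + (C3*sin(2^(3/4)*a/2) + C4*cos(2^(3/4)*a/2))*exp(2^(3/4)*a/2)


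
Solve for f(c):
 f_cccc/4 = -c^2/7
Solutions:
 f(c) = C1 + C2*c + C3*c^2 + C4*c^3 - c^6/630


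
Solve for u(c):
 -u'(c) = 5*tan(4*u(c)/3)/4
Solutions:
 u(c) = -3*asin(C1*exp(-5*c/3))/4 + 3*pi/4
 u(c) = 3*asin(C1*exp(-5*c/3))/4


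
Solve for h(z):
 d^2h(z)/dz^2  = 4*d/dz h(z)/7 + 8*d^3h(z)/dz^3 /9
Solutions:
 h(z) = C1 + (C2*sin(3*sqrt(455)*z/112) + C3*cos(3*sqrt(455)*z/112))*exp(9*z/16)


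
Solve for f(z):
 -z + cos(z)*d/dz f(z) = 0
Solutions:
 f(z) = C1 + Integral(z/cos(z), z)


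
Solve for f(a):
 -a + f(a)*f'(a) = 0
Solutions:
 f(a) = -sqrt(C1 + a^2)
 f(a) = sqrt(C1 + a^2)


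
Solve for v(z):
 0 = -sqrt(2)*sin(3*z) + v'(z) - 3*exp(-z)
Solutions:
 v(z) = C1 - sqrt(2)*cos(3*z)/3 - 3*exp(-z)


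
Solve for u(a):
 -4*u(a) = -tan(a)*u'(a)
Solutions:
 u(a) = C1*sin(a)^4


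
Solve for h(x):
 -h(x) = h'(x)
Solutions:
 h(x) = C1*exp(-x)


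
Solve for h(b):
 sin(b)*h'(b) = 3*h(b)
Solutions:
 h(b) = C1*(cos(b) - 1)^(3/2)/(cos(b) + 1)^(3/2)


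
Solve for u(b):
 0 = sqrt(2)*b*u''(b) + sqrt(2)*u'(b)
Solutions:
 u(b) = C1 + C2*log(b)


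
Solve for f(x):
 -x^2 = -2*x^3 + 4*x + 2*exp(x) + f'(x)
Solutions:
 f(x) = C1 + x^4/2 - x^3/3 - 2*x^2 - 2*exp(x)


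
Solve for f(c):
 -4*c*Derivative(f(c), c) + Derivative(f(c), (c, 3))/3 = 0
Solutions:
 f(c) = C1 + Integral(C2*airyai(12^(1/3)*c) + C3*airybi(12^(1/3)*c), c)


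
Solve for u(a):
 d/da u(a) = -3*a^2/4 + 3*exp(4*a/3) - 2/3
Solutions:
 u(a) = C1 - a^3/4 - 2*a/3 + 9*exp(4*a/3)/4


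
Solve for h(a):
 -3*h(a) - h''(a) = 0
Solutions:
 h(a) = C1*sin(sqrt(3)*a) + C2*cos(sqrt(3)*a)


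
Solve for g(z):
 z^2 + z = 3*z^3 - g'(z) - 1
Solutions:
 g(z) = C1 + 3*z^4/4 - z^3/3 - z^2/2 - z


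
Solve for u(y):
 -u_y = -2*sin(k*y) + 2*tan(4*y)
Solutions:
 u(y) = C1 + 2*Piecewise((-cos(k*y)/k, Ne(k, 0)), (0, True)) + log(cos(4*y))/2


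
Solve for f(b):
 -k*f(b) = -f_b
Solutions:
 f(b) = C1*exp(b*k)


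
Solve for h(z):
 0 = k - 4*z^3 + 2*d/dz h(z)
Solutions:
 h(z) = C1 - k*z/2 + z^4/2


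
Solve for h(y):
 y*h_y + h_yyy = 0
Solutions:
 h(y) = C1 + Integral(C2*airyai(-y) + C3*airybi(-y), y)


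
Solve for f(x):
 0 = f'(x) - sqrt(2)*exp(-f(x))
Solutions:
 f(x) = log(C1 + sqrt(2)*x)


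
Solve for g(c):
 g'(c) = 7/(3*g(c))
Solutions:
 g(c) = -sqrt(C1 + 42*c)/3
 g(c) = sqrt(C1 + 42*c)/3


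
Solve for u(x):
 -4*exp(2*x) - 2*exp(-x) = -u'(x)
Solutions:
 u(x) = C1 + 2*exp(2*x) - 2*exp(-x)


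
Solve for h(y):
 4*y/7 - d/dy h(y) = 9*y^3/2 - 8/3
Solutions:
 h(y) = C1 - 9*y^4/8 + 2*y^2/7 + 8*y/3


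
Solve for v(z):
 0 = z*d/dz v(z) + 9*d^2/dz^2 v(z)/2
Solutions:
 v(z) = C1 + C2*erf(z/3)


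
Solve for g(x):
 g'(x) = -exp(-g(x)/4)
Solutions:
 g(x) = 4*log(C1 - x/4)


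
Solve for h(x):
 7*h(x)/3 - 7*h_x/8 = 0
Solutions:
 h(x) = C1*exp(8*x/3)


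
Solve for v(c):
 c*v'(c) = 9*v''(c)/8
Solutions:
 v(c) = C1 + C2*erfi(2*c/3)


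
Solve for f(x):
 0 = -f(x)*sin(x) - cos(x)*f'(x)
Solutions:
 f(x) = C1*cos(x)


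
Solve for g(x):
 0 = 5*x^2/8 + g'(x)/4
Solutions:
 g(x) = C1 - 5*x^3/6


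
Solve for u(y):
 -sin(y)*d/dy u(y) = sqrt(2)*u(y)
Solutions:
 u(y) = C1*(cos(y) + 1)^(sqrt(2)/2)/(cos(y) - 1)^(sqrt(2)/2)


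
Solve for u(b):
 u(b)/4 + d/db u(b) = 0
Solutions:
 u(b) = C1*exp(-b/4)


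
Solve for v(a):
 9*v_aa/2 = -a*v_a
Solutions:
 v(a) = C1 + C2*erf(a/3)


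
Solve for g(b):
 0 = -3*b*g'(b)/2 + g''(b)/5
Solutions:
 g(b) = C1 + C2*erfi(sqrt(15)*b/2)


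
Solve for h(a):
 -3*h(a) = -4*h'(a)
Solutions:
 h(a) = C1*exp(3*a/4)


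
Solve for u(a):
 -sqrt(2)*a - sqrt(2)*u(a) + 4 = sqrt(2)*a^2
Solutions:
 u(a) = -a^2 - a + 2*sqrt(2)


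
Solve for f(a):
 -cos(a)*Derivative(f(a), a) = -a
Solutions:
 f(a) = C1 + Integral(a/cos(a), a)


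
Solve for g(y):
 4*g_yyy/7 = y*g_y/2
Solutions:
 g(y) = C1 + Integral(C2*airyai(7^(1/3)*y/2) + C3*airybi(7^(1/3)*y/2), y)


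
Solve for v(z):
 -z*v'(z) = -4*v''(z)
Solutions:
 v(z) = C1 + C2*erfi(sqrt(2)*z/4)


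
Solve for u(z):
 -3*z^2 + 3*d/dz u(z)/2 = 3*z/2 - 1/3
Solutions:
 u(z) = C1 + 2*z^3/3 + z^2/2 - 2*z/9


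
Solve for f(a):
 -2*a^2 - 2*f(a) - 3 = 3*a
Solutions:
 f(a) = -a^2 - 3*a/2 - 3/2


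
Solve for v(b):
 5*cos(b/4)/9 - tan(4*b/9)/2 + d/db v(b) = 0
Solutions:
 v(b) = C1 - 9*log(cos(4*b/9))/8 - 20*sin(b/4)/9


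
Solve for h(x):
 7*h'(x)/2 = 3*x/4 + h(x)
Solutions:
 h(x) = C1*exp(2*x/7) - 3*x/4 - 21/8


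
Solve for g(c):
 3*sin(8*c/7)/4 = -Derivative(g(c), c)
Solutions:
 g(c) = C1 + 21*cos(8*c/7)/32


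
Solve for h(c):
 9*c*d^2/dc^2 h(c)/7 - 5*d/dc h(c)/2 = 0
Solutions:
 h(c) = C1 + C2*c^(53/18)


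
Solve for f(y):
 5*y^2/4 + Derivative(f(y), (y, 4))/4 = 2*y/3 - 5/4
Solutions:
 f(y) = C1 + C2*y + C3*y^2 + C4*y^3 - y^6/72 + y^5/45 - 5*y^4/24


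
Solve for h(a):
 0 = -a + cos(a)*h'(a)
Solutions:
 h(a) = C1 + Integral(a/cos(a), a)


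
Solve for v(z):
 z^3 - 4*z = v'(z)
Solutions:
 v(z) = C1 + z^4/4 - 2*z^2


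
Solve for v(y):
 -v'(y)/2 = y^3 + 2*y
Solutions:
 v(y) = C1 - y^4/2 - 2*y^2


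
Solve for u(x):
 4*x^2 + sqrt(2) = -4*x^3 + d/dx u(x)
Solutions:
 u(x) = C1 + x^4 + 4*x^3/3 + sqrt(2)*x


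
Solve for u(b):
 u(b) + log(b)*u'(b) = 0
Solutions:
 u(b) = C1*exp(-li(b))


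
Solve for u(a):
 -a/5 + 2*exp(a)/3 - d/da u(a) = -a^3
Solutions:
 u(a) = C1 + a^4/4 - a^2/10 + 2*exp(a)/3


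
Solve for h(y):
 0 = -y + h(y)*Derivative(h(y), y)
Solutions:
 h(y) = -sqrt(C1 + y^2)
 h(y) = sqrt(C1 + y^2)


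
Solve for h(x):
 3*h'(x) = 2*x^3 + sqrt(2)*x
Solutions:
 h(x) = C1 + x^4/6 + sqrt(2)*x^2/6


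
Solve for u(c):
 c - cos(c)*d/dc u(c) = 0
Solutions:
 u(c) = C1 + Integral(c/cos(c), c)


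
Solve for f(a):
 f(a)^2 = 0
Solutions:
 f(a) = 0


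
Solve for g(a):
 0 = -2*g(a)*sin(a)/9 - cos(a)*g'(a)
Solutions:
 g(a) = C1*cos(a)^(2/9)


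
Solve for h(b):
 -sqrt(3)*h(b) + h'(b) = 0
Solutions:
 h(b) = C1*exp(sqrt(3)*b)


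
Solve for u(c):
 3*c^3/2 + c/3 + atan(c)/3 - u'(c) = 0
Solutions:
 u(c) = C1 + 3*c^4/8 + c^2/6 + c*atan(c)/3 - log(c^2 + 1)/6


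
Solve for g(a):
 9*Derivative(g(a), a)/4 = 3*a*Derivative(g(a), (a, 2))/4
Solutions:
 g(a) = C1 + C2*a^4


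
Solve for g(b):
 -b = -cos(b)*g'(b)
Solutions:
 g(b) = C1 + Integral(b/cos(b), b)


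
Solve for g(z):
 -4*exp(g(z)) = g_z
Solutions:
 g(z) = log(1/(C1 + 4*z))


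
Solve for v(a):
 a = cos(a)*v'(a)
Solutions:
 v(a) = C1 + Integral(a/cos(a), a)


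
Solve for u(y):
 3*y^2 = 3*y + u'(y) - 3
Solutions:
 u(y) = C1 + y^3 - 3*y^2/2 + 3*y


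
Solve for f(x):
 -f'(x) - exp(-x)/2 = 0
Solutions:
 f(x) = C1 + exp(-x)/2


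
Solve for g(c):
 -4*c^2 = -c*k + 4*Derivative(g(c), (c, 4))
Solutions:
 g(c) = C1 + C2*c + C3*c^2 + C4*c^3 - c^6/360 + c^5*k/480


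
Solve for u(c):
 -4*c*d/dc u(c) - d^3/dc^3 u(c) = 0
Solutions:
 u(c) = C1 + Integral(C2*airyai(-2^(2/3)*c) + C3*airybi(-2^(2/3)*c), c)


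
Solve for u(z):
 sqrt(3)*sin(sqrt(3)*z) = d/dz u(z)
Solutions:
 u(z) = C1 - cos(sqrt(3)*z)


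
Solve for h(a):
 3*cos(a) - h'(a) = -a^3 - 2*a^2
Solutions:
 h(a) = C1 + a^4/4 + 2*a^3/3 + 3*sin(a)


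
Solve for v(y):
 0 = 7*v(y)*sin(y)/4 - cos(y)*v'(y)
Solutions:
 v(y) = C1/cos(y)^(7/4)


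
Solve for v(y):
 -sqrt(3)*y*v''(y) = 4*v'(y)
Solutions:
 v(y) = C1 + C2*y^(1 - 4*sqrt(3)/3)


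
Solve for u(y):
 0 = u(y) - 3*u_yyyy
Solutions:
 u(y) = C1*exp(-3^(3/4)*y/3) + C2*exp(3^(3/4)*y/3) + C3*sin(3^(3/4)*y/3) + C4*cos(3^(3/4)*y/3)


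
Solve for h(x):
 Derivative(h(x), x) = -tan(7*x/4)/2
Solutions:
 h(x) = C1 + 2*log(cos(7*x/4))/7


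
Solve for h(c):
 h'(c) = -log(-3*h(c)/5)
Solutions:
 Integral(1/(log(-_y) - log(5) + log(3)), (_y, h(c))) = C1 - c


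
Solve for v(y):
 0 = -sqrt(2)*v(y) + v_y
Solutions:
 v(y) = C1*exp(sqrt(2)*y)


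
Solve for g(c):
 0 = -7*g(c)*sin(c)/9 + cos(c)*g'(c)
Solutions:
 g(c) = C1/cos(c)^(7/9)


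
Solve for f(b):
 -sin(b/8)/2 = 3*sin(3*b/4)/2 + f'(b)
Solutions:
 f(b) = C1 + 4*cos(b/8) + 2*cos(3*b/4)


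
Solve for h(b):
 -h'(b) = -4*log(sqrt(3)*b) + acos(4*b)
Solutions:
 h(b) = C1 + 4*b*log(b) - b*acos(4*b) - 4*b + 2*b*log(3) + sqrt(1 - 16*b^2)/4


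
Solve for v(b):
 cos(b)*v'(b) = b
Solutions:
 v(b) = C1 + Integral(b/cos(b), b)


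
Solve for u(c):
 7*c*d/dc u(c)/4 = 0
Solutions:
 u(c) = C1


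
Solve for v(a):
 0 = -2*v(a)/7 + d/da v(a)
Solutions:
 v(a) = C1*exp(2*a/7)


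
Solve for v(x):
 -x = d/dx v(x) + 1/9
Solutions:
 v(x) = C1 - x^2/2 - x/9


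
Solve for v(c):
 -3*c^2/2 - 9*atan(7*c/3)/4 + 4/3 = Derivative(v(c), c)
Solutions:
 v(c) = C1 - c^3/2 - 9*c*atan(7*c/3)/4 + 4*c/3 + 27*log(49*c^2 + 9)/56


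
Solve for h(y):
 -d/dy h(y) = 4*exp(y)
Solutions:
 h(y) = C1 - 4*exp(y)


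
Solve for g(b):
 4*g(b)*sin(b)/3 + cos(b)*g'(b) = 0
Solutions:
 g(b) = C1*cos(b)^(4/3)


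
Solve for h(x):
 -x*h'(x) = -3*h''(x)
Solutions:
 h(x) = C1 + C2*erfi(sqrt(6)*x/6)


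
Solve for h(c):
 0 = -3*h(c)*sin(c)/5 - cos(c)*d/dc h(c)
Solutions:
 h(c) = C1*cos(c)^(3/5)


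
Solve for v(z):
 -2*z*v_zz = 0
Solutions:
 v(z) = C1 + C2*z


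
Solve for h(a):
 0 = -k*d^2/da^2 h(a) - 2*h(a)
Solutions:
 h(a) = C1*exp(-sqrt(2)*a*sqrt(-1/k)) + C2*exp(sqrt(2)*a*sqrt(-1/k))


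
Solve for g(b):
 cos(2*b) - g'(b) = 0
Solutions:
 g(b) = C1 + sin(2*b)/2


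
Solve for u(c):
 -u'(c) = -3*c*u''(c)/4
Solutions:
 u(c) = C1 + C2*c^(7/3)


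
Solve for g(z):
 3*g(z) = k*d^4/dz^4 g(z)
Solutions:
 g(z) = C1*exp(-3^(1/4)*z*(1/k)^(1/4)) + C2*exp(3^(1/4)*z*(1/k)^(1/4)) + C3*exp(-3^(1/4)*I*z*(1/k)^(1/4)) + C4*exp(3^(1/4)*I*z*(1/k)^(1/4))


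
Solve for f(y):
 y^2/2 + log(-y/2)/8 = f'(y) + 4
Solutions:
 f(y) = C1 + y^3/6 + y*log(-y)/8 + y*(-33 - log(2))/8


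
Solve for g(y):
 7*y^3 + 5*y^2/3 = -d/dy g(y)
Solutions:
 g(y) = C1 - 7*y^4/4 - 5*y^3/9


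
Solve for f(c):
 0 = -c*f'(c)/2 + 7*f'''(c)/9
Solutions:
 f(c) = C1 + Integral(C2*airyai(42^(2/3)*c/14) + C3*airybi(42^(2/3)*c/14), c)


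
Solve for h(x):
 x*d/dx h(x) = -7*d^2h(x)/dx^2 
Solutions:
 h(x) = C1 + C2*erf(sqrt(14)*x/14)


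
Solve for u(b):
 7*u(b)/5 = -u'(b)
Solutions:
 u(b) = C1*exp(-7*b/5)


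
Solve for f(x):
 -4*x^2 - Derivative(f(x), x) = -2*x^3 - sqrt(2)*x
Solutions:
 f(x) = C1 + x^4/2 - 4*x^3/3 + sqrt(2)*x^2/2


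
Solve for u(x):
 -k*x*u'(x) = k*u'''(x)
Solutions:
 u(x) = C1 + Integral(C2*airyai(-x) + C3*airybi(-x), x)


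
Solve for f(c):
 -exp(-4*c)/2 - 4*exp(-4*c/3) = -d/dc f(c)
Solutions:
 f(c) = C1 - exp(-4*c)/8 - 3*exp(-4*c/3)


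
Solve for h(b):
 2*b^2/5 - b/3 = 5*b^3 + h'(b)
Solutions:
 h(b) = C1 - 5*b^4/4 + 2*b^3/15 - b^2/6


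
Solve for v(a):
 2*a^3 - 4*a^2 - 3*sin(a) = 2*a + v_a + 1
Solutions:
 v(a) = C1 + a^4/2 - 4*a^3/3 - a^2 - a + 3*cos(a)


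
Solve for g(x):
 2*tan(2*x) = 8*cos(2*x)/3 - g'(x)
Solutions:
 g(x) = C1 + log(cos(2*x)) + 4*sin(2*x)/3


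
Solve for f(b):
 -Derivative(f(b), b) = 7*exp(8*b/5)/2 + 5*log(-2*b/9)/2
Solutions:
 f(b) = C1 - 5*b*log(-b)/2 + b*(-5*log(2)/2 + 5/2 + 5*log(3)) - 35*exp(8*b/5)/16


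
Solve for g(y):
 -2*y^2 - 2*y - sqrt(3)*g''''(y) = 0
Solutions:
 g(y) = C1 + C2*y + C3*y^2 + C4*y^3 - sqrt(3)*y^6/540 - sqrt(3)*y^5/180


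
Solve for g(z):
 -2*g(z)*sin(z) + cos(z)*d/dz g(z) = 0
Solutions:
 g(z) = C1/cos(z)^2


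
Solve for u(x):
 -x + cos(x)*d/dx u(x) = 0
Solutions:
 u(x) = C1 + Integral(x/cos(x), x)


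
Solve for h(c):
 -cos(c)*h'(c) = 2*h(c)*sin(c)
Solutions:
 h(c) = C1*cos(c)^2


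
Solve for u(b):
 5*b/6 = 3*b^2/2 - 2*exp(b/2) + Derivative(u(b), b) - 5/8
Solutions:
 u(b) = C1 - b^3/2 + 5*b^2/12 + 5*b/8 + 4*exp(b/2)


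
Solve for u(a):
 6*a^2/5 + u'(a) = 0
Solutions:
 u(a) = C1 - 2*a^3/5


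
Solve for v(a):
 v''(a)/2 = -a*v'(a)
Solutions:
 v(a) = C1 + C2*erf(a)


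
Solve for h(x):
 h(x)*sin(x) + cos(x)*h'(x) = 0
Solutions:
 h(x) = C1*cos(x)


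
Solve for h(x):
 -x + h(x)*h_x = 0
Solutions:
 h(x) = -sqrt(C1 + x^2)
 h(x) = sqrt(C1 + x^2)


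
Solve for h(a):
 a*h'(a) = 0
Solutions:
 h(a) = C1


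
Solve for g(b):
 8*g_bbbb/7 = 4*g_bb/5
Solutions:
 g(b) = C1 + C2*b + C3*exp(-sqrt(70)*b/10) + C4*exp(sqrt(70)*b/10)


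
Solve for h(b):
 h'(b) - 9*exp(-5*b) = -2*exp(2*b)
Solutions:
 h(b) = C1 - exp(2*b) - 9*exp(-5*b)/5


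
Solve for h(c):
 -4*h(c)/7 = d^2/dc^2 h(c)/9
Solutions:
 h(c) = C1*sin(6*sqrt(7)*c/7) + C2*cos(6*sqrt(7)*c/7)


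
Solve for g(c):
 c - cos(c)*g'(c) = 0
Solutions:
 g(c) = C1 + Integral(c/cos(c), c)


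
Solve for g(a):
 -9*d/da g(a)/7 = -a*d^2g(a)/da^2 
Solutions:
 g(a) = C1 + C2*a^(16/7)


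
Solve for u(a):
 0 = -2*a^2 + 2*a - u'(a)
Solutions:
 u(a) = C1 - 2*a^3/3 + a^2


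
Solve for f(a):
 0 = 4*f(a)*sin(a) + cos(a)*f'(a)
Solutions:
 f(a) = C1*cos(a)^4


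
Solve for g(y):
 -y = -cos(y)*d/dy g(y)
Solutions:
 g(y) = C1 + Integral(y/cos(y), y)


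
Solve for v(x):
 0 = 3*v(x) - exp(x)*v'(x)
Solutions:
 v(x) = C1*exp(-3*exp(-x))


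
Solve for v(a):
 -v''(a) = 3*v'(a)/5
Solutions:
 v(a) = C1 + C2*exp(-3*a/5)


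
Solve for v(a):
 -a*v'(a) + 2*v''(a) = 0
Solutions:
 v(a) = C1 + C2*erfi(a/2)


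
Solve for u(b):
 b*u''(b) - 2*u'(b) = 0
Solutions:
 u(b) = C1 + C2*b^3


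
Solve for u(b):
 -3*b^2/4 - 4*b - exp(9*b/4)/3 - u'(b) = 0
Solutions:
 u(b) = C1 - b^3/4 - 2*b^2 - 4*exp(9*b/4)/27


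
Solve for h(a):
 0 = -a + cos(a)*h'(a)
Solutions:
 h(a) = C1 + Integral(a/cos(a), a)


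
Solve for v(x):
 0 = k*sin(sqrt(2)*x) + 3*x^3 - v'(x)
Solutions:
 v(x) = C1 - sqrt(2)*k*cos(sqrt(2)*x)/2 + 3*x^4/4


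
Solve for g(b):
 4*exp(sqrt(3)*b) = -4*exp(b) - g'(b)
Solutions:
 g(b) = C1 - 4*exp(b) - 4*sqrt(3)*exp(sqrt(3)*b)/3


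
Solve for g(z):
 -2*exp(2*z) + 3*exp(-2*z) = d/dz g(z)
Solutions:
 g(z) = C1 - exp(2*z) - 3*exp(-2*z)/2


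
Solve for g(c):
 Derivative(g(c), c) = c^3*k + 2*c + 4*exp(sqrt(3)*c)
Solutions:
 g(c) = C1 + c^4*k/4 + c^2 + 4*sqrt(3)*exp(sqrt(3)*c)/3


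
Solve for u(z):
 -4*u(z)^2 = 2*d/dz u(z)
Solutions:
 u(z) = 1/(C1 + 2*z)


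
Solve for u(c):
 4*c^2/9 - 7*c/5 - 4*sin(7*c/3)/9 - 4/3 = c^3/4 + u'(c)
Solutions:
 u(c) = C1 - c^4/16 + 4*c^3/27 - 7*c^2/10 - 4*c/3 + 4*cos(7*c/3)/21


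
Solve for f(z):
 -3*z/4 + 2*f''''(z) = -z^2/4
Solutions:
 f(z) = C1 + C2*z + C3*z^2 + C4*z^3 - z^6/2880 + z^5/320


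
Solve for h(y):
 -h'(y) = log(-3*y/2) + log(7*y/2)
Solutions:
 h(y) = C1 - 2*y*log(y) + y*(-log(21) + 2*log(2) + 2 - I*pi)


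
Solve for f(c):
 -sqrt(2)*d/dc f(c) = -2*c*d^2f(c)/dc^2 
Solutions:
 f(c) = C1 + C2*c^(sqrt(2)/2 + 1)


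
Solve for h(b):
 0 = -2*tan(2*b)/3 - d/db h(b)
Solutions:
 h(b) = C1 + log(cos(2*b))/3


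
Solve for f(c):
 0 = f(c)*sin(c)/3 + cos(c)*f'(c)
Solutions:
 f(c) = C1*cos(c)^(1/3)


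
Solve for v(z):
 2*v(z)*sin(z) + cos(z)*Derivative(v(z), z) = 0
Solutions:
 v(z) = C1*cos(z)^2


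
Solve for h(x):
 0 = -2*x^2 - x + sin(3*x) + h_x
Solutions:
 h(x) = C1 + 2*x^3/3 + x^2/2 + cos(3*x)/3


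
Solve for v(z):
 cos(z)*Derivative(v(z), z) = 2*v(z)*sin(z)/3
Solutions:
 v(z) = C1/cos(z)^(2/3)


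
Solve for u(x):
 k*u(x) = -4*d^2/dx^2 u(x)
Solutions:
 u(x) = C1*exp(-x*sqrt(-k)/2) + C2*exp(x*sqrt(-k)/2)


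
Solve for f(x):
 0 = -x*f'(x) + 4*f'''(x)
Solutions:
 f(x) = C1 + Integral(C2*airyai(2^(1/3)*x/2) + C3*airybi(2^(1/3)*x/2), x)


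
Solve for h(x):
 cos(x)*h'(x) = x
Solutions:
 h(x) = C1 + Integral(x/cos(x), x)


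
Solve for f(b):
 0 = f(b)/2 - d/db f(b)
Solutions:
 f(b) = C1*exp(b/2)


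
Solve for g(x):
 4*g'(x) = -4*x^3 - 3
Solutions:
 g(x) = C1 - x^4/4 - 3*x/4


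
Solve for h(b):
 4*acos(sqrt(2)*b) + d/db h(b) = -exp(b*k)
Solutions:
 h(b) = C1 - 4*b*acos(sqrt(2)*b) + 2*sqrt(2)*sqrt(1 - 2*b^2) - Piecewise((exp(b*k)/k, Ne(k, 0)), (b, True))


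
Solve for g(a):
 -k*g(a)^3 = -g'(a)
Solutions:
 g(a) = -sqrt(2)*sqrt(-1/(C1 + a*k))/2
 g(a) = sqrt(2)*sqrt(-1/(C1 + a*k))/2


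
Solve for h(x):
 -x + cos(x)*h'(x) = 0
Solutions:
 h(x) = C1 + Integral(x/cos(x), x)


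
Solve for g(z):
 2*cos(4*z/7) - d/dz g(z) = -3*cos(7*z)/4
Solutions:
 g(z) = C1 + 7*sin(4*z/7)/2 + 3*sin(7*z)/28


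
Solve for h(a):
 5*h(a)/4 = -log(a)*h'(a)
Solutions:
 h(a) = C1*exp(-5*li(a)/4)


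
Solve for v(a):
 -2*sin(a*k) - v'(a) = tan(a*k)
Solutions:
 v(a) = C1 - Piecewise((-log(cos(a*k))/k, Ne(k, 0)), (0, True)) - 2*Piecewise((-cos(a*k)/k, Ne(k, 0)), (0, True))


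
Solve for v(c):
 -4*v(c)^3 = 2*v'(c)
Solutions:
 v(c) = -sqrt(2)*sqrt(-1/(C1 - 2*c))/2
 v(c) = sqrt(2)*sqrt(-1/(C1 - 2*c))/2


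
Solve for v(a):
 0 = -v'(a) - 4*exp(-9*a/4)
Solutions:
 v(a) = C1 + 16*exp(-9*a/4)/9


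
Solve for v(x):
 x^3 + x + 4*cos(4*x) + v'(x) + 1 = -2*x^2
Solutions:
 v(x) = C1 - x^4/4 - 2*x^3/3 - x^2/2 - x - sin(4*x)


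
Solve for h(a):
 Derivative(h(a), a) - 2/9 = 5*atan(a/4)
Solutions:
 h(a) = C1 + 5*a*atan(a/4) + 2*a/9 - 10*log(a^2 + 16)


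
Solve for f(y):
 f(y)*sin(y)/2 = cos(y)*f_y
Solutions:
 f(y) = C1/sqrt(cos(y))


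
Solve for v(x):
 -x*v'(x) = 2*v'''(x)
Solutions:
 v(x) = C1 + Integral(C2*airyai(-2^(2/3)*x/2) + C3*airybi(-2^(2/3)*x/2), x)


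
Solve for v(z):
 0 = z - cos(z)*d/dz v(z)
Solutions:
 v(z) = C1 + Integral(z/cos(z), z)


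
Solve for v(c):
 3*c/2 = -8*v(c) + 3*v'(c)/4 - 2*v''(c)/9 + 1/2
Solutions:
 v(c) = -3*c/16 + (C1*sin(3*sqrt(943)*c/16) + C2*cos(3*sqrt(943)*c/16))*exp(27*c/16) + 23/512


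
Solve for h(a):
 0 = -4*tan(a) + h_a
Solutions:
 h(a) = C1 - 4*log(cos(a))


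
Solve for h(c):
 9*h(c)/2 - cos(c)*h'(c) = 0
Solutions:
 h(c) = C1*(sin(c) + 1)^(1/4)*(sin(c)^2 + 2*sin(c) + 1)/((sin(c) - 1)^(1/4)*(sin(c)^2 - 2*sin(c) + 1))


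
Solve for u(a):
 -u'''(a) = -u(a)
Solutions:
 u(a) = C3*exp(a) + (C1*sin(sqrt(3)*a/2) + C2*cos(sqrt(3)*a/2))*exp(-a/2)


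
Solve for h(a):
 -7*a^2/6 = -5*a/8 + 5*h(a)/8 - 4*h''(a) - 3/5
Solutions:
 h(a) = C1*exp(-sqrt(10)*a/8) + C2*exp(sqrt(10)*a/8) - 28*a^2/15 + a - 344/15


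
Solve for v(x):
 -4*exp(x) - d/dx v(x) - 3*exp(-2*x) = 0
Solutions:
 v(x) = C1 - 4*exp(x) + 3*exp(-2*x)/2


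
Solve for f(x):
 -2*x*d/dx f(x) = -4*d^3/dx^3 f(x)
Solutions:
 f(x) = C1 + Integral(C2*airyai(2^(2/3)*x/2) + C3*airybi(2^(2/3)*x/2), x)


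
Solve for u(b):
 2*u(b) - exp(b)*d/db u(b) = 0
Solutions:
 u(b) = C1*exp(-2*exp(-b))


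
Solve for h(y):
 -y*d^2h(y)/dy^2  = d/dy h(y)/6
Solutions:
 h(y) = C1 + C2*y^(5/6)


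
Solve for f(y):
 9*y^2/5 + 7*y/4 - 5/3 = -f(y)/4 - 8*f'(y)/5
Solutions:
 f(y) = C1*exp(-5*y/32) - 36*y^2/5 + 2129*y/25 - 201884/375


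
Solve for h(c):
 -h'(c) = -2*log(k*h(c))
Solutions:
 li(k*h(c))/k = C1 + 2*c


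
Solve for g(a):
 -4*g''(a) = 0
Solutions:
 g(a) = C1 + C2*a


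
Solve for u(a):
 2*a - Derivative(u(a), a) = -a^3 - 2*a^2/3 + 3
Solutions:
 u(a) = C1 + a^4/4 + 2*a^3/9 + a^2 - 3*a


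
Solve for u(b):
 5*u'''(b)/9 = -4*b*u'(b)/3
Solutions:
 u(b) = C1 + Integral(C2*airyai(-12^(1/3)*5^(2/3)*b/5) + C3*airybi(-12^(1/3)*5^(2/3)*b/5), b)


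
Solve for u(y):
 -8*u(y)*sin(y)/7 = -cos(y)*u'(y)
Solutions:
 u(y) = C1/cos(y)^(8/7)


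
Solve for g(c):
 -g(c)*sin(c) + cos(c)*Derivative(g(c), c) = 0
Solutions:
 g(c) = C1/cos(c)


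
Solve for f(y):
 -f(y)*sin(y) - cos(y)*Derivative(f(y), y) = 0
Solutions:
 f(y) = C1*cos(y)


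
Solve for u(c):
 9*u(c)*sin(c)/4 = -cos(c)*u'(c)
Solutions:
 u(c) = C1*cos(c)^(9/4)


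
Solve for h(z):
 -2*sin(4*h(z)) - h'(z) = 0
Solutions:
 h(z) = -acos((-C1 - exp(16*z))/(C1 - exp(16*z)))/4 + pi/2
 h(z) = acos((-C1 - exp(16*z))/(C1 - exp(16*z)))/4


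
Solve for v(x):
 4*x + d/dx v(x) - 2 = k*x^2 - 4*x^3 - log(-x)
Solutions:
 v(x) = C1 + k*x^3/3 - x^4 - 2*x^2 - x*log(-x) + 3*x


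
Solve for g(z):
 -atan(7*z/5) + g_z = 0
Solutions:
 g(z) = C1 + z*atan(7*z/5) - 5*log(49*z^2 + 25)/14


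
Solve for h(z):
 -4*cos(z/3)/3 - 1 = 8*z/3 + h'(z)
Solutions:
 h(z) = C1 - 4*z^2/3 - z - 4*sin(z/3)


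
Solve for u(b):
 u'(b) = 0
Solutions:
 u(b) = C1


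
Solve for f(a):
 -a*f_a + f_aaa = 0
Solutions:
 f(a) = C1 + Integral(C2*airyai(a) + C3*airybi(a), a)


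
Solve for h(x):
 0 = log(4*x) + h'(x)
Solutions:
 h(x) = C1 - x*log(x) - x*log(4) + x


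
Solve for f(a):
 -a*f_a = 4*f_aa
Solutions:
 f(a) = C1 + C2*erf(sqrt(2)*a/4)


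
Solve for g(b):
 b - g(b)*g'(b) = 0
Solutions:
 g(b) = -sqrt(C1 + b^2)
 g(b) = sqrt(C1 + b^2)


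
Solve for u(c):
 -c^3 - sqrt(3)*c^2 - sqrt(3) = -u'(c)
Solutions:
 u(c) = C1 + c^4/4 + sqrt(3)*c^3/3 + sqrt(3)*c


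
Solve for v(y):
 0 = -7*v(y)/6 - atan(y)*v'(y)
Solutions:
 v(y) = C1*exp(-7*Integral(1/atan(y), y)/6)


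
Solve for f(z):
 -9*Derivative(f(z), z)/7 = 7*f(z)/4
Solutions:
 f(z) = C1*exp(-49*z/36)


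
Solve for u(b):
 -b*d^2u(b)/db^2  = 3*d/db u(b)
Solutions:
 u(b) = C1 + C2/b^2


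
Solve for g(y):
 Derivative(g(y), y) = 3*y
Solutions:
 g(y) = C1 + 3*y^2/2


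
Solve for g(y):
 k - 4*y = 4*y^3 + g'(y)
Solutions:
 g(y) = C1 + k*y - y^4 - 2*y^2


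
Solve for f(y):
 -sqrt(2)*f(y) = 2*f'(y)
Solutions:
 f(y) = C1*exp(-sqrt(2)*y/2)


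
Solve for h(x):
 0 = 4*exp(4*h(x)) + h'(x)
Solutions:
 h(x) = log(-I*(1/(C1 + 16*x))^(1/4))
 h(x) = log(I*(1/(C1 + 16*x))^(1/4))
 h(x) = log(-(1/(C1 + 16*x))^(1/4))
 h(x) = log(1/(C1 + 16*x))/4


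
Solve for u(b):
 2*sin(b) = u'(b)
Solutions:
 u(b) = C1 - 2*cos(b)


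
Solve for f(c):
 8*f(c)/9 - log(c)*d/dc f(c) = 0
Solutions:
 f(c) = C1*exp(8*li(c)/9)


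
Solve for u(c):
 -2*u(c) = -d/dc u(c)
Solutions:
 u(c) = C1*exp(2*c)


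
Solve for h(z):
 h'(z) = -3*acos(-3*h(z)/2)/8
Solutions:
 Integral(1/acos(-3*_y/2), (_y, h(z))) = C1 - 3*z/8


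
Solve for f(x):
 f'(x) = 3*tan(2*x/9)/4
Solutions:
 f(x) = C1 - 27*log(cos(2*x/9))/8


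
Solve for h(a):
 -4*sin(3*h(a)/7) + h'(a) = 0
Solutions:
 -4*a + 7*log(cos(3*h(a)/7) - 1)/6 - 7*log(cos(3*h(a)/7) + 1)/6 = C1


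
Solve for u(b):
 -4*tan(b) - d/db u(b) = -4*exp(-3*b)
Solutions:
 u(b) = C1 - 2*log(tan(b)^2 + 1) - 4*exp(-3*b)/3


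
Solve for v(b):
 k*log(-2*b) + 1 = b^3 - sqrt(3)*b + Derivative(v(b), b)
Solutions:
 v(b) = C1 - b^4/4 + sqrt(3)*b^2/2 + b*k*log(-b) + b*(-k + k*log(2) + 1)


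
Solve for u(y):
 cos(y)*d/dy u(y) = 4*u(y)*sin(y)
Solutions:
 u(y) = C1/cos(y)^4


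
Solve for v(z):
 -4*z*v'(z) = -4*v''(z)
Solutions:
 v(z) = C1 + C2*erfi(sqrt(2)*z/2)


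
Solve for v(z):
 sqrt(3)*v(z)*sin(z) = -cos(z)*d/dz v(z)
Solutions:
 v(z) = C1*cos(z)^(sqrt(3))


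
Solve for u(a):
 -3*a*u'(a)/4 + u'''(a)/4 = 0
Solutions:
 u(a) = C1 + Integral(C2*airyai(3^(1/3)*a) + C3*airybi(3^(1/3)*a), a)


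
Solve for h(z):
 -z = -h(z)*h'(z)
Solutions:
 h(z) = -sqrt(C1 + z^2)
 h(z) = sqrt(C1 + z^2)


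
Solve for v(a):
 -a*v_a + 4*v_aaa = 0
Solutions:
 v(a) = C1 + Integral(C2*airyai(2^(1/3)*a/2) + C3*airybi(2^(1/3)*a/2), a)


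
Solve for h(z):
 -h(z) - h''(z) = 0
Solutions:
 h(z) = C1*sin(z) + C2*cos(z)


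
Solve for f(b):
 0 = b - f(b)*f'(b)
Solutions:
 f(b) = -sqrt(C1 + b^2)
 f(b) = sqrt(C1 + b^2)


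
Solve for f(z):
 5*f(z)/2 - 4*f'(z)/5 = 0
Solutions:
 f(z) = C1*exp(25*z/8)


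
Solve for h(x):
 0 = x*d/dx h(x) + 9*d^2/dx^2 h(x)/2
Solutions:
 h(x) = C1 + C2*erf(x/3)


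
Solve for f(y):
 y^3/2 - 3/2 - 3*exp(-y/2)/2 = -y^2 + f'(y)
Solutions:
 f(y) = C1 + y^4/8 + y^3/3 - 3*y/2 + 3*exp(-y/2)


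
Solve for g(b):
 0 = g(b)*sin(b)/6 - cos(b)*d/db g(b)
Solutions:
 g(b) = C1/cos(b)^(1/6)


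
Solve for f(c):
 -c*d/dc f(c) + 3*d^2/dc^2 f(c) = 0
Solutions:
 f(c) = C1 + C2*erfi(sqrt(6)*c/6)


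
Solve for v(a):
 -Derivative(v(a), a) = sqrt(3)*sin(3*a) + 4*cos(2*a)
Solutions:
 v(a) = C1 - 2*sin(2*a) + sqrt(3)*cos(3*a)/3


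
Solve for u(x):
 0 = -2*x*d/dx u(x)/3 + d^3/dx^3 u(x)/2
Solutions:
 u(x) = C1 + Integral(C2*airyai(6^(2/3)*x/3) + C3*airybi(6^(2/3)*x/3), x)


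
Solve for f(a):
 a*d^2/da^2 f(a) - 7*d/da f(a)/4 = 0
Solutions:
 f(a) = C1 + C2*a^(11/4)


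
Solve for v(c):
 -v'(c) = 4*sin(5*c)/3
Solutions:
 v(c) = C1 + 4*cos(5*c)/15


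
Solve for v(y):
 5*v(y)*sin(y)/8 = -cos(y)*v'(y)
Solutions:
 v(y) = C1*cos(y)^(5/8)


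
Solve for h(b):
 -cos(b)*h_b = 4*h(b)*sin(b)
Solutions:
 h(b) = C1*cos(b)^4


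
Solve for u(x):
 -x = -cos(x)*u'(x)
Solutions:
 u(x) = C1 + Integral(x/cos(x), x)


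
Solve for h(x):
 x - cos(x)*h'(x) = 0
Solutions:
 h(x) = C1 + Integral(x/cos(x), x)


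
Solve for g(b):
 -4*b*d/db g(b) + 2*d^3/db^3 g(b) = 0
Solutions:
 g(b) = C1 + Integral(C2*airyai(2^(1/3)*b) + C3*airybi(2^(1/3)*b), b)


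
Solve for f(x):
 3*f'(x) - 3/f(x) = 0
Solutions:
 f(x) = -sqrt(C1 + 2*x)
 f(x) = sqrt(C1 + 2*x)


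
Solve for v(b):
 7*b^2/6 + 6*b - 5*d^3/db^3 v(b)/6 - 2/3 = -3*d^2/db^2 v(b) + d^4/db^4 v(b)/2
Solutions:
 v(b) = C1 + C2*b + C3*exp(b*(-5 + sqrt(241))/6) + C4*exp(-b*(5 + sqrt(241))/6) - 7*b^4/216 - 359*b^3/972 - 1525*b^2/5832


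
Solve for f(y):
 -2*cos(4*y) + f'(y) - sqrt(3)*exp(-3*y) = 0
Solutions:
 f(y) = C1 + sin(4*y)/2 - sqrt(3)*exp(-3*y)/3


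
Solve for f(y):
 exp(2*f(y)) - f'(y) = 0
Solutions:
 f(y) = log(-sqrt(-1/(C1 + y))) - log(2)/2
 f(y) = log(-1/(C1 + y))/2 - log(2)/2


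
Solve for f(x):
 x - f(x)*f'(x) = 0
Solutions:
 f(x) = -sqrt(C1 + x^2)
 f(x) = sqrt(C1 + x^2)


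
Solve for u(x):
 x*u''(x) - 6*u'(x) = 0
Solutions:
 u(x) = C1 + C2*x^7


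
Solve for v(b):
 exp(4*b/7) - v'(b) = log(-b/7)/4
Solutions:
 v(b) = C1 - b*log(-b)/4 + b*(1 + log(7))/4 + 7*exp(4*b/7)/4


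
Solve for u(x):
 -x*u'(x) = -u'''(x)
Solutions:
 u(x) = C1 + Integral(C2*airyai(x) + C3*airybi(x), x)


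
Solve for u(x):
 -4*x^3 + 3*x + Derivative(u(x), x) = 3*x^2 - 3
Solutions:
 u(x) = C1 + x^4 + x^3 - 3*x^2/2 - 3*x


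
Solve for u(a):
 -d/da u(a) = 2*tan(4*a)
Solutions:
 u(a) = C1 + log(cos(4*a))/2


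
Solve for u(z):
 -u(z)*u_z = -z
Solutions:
 u(z) = -sqrt(C1 + z^2)
 u(z) = sqrt(C1 + z^2)


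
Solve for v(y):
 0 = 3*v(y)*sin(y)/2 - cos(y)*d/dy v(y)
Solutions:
 v(y) = C1/cos(y)^(3/2)


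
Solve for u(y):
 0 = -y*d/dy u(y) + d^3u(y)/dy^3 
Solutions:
 u(y) = C1 + Integral(C2*airyai(y) + C3*airybi(y), y)


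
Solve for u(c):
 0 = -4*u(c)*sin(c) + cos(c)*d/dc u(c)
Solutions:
 u(c) = C1/cos(c)^4


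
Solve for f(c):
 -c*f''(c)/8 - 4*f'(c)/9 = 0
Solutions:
 f(c) = C1 + C2/c^(23/9)


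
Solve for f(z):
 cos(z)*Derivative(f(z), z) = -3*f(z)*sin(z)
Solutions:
 f(z) = C1*cos(z)^3


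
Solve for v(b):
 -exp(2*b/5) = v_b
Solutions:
 v(b) = C1 - 5*exp(2*b/5)/2


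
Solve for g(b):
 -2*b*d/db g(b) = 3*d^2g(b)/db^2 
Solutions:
 g(b) = C1 + C2*erf(sqrt(3)*b/3)


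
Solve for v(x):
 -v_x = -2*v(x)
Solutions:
 v(x) = C1*exp(2*x)


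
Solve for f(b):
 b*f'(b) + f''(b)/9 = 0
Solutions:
 f(b) = C1 + C2*erf(3*sqrt(2)*b/2)


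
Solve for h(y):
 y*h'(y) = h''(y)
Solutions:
 h(y) = C1 + C2*erfi(sqrt(2)*y/2)


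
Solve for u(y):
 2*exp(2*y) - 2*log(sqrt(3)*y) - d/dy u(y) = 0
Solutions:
 u(y) = C1 - 2*y*log(y) + y*(2 - log(3)) + exp(2*y)


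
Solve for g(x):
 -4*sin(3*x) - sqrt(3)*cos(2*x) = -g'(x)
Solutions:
 g(x) = C1 + sqrt(3)*sin(2*x)/2 - 4*cos(3*x)/3


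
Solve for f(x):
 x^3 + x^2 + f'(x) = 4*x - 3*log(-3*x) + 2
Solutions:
 f(x) = C1 - x^4/4 - x^3/3 + 2*x^2 - 3*x*log(-x) + x*(5 - 3*log(3))


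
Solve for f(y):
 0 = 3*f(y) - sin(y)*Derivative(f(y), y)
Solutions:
 f(y) = C1*(cos(y) - 1)^(3/2)/(cos(y) + 1)^(3/2)


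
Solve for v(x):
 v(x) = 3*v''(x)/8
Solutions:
 v(x) = C1*exp(-2*sqrt(6)*x/3) + C2*exp(2*sqrt(6)*x/3)


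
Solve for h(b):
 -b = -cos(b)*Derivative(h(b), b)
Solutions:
 h(b) = C1 + Integral(b/cos(b), b)


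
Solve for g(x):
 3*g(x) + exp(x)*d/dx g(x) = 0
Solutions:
 g(x) = C1*exp(3*exp(-x))


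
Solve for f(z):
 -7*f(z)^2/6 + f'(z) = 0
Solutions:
 f(z) = -6/(C1 + 7*z)


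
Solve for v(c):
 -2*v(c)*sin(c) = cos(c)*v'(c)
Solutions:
 v(c) = C1*cos(c)^2


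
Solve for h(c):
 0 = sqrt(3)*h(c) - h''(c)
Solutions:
 h(c) = C1*exp(-3^(1/4)*c) + C2*exp(3^(1/4)*c)


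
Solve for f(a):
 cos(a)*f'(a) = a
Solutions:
 f(a) = C1 + Integral(a/cos(a), a)


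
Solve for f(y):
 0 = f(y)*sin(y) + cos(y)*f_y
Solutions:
 f(y) = C1*cos(y)


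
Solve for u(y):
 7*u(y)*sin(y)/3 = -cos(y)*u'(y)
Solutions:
 u(y) = C1*cos(y)^(7/3)


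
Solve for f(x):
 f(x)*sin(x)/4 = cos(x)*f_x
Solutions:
 f(x) = C1/cos(x)^(1/4)


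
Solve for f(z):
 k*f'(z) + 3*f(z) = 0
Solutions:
 f(z) = C1*exp(-3*z/k)


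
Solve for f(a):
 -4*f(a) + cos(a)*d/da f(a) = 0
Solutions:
 f(a) = C1*(sin(a)^2 + 2*sin(a) + 1)/(sin(a)^2 - 2*sin(a) + 1)


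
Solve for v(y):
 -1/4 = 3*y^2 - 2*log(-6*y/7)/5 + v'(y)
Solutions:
 v(y) = C1 - y^3 + 2*y*log(-y)/5 + y*(-8*log(7) - 13 + 8*log(6))/20


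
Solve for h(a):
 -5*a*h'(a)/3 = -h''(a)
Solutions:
 h(a) = C1 + C2*erfi(sqrt(30)*a/6)


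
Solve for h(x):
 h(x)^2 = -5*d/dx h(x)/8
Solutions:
 h(x) = 5/(C1 + 8*x)


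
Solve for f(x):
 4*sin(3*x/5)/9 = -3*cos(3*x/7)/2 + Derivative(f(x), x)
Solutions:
 f(x) = C1 + 7*sin(3*x/7)/2 - 20*cos(3*x/5)/27


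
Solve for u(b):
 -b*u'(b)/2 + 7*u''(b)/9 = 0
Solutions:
 u(b) = C1 + C2*erfi(3*sqrt(7)*b/14)


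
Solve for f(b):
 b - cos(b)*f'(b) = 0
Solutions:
 f(b) = C1 + Integral(b/cos(b), b)


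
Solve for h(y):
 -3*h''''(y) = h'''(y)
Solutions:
 h(y) = C1 + C2*y + C3*y^2 + C4*exp(-y/3)


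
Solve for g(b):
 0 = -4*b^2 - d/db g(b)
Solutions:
 g(b) = C1 - 4*b^3/3


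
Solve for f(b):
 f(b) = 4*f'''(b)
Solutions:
 f(b) = C3*exp(2^(1/3)*b/2) + (C1*sin(2^(1/3)*sqrt(3)*b/4) + C2*cos(2^(1/3)*sqrt(3)*b/4))*exp(-2^(1/3)*b/4)


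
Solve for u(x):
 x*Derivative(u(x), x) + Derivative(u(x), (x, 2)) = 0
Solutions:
 u(x) = C1 + C2*erf(sqrt(2)*x/2)


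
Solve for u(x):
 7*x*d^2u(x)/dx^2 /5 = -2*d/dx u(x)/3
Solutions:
 u(x) = C1 + C2*x^(11/21)


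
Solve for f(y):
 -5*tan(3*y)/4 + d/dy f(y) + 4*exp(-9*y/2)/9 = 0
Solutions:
 f(y) = C1 + 5*log(tan(3*y)^2 + 1)/24 + 8*exp(-9*y/2)/81


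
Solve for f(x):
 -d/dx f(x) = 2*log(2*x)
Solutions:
 f(x) = C1 - 2*x*log(x) - x*log(4) + 2*x


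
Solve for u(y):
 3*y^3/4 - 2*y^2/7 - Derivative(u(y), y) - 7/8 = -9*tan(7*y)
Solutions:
 u(y) = C1 + 3*y^4/16 - 2*y^3/21 - 7*y/8 - 9*log(cos(7*y))/7


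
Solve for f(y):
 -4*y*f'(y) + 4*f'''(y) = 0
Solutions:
 f(y) = C1 + Integral(C2*airyai(y) + C3*airybi(y), y)


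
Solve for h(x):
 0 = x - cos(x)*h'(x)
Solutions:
 h(x) = C1 + Integral(x/cos(x), x)


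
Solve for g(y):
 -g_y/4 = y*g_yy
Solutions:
 g(y) = C1 + C2*y^(3/4)


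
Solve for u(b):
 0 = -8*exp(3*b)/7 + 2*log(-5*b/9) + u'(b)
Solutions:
 u(b) = C1 - 2*b*log(-b) + 2*b*(-log(5) + 1 + 2*log(3)) + 8*exp(3*b)/21


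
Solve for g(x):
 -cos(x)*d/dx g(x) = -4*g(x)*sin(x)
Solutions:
 g(x) = C1/cos(x)^4


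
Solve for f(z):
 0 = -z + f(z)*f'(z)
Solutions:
 f(z) = -sqrt(C1 + z^2)
 f(z) = sqrt(C1 + z^2)


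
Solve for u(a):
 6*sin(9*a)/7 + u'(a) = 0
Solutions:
 u(a) = C1 + 2*cos(9*a)/21


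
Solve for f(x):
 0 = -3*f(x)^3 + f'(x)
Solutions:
 f(x) = -sqrt(2)*sqrt(-1/(C1 + 3*x))/2
 f(x) = sqrt(2)*sqrt(-1/(C1 + 3*x))/2


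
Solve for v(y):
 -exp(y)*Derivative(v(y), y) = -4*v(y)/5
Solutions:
 v(y) = C1*exp(-4*exp(-y)/5)


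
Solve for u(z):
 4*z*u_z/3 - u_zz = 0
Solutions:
 u(z) = C1 + C2*erfi(sqrt(6)*z/3)


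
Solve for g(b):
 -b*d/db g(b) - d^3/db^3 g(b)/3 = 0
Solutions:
 g(b) = C1 + Integral(C2*airyai(-3^(1/3)*b) + C3*airybi(-3^(1/3)*b), b)


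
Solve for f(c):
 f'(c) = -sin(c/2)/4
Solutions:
 f(c) = C1 + cos(c/2)/2


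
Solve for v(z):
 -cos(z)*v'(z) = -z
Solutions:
 v(z) = C1 + Integral(z/cos(z), z)


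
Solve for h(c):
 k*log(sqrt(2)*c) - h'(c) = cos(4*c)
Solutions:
 h(c) = C1 + c*k*(log(c) - 1) + c*k*log(2)/2 - sin(4*c)/4


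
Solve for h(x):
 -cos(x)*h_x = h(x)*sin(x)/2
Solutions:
 h(x) = C1*sqrt(cos(x))


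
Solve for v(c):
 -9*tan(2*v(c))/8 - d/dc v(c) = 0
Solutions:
 v(c) = -asin(C1*exp(-9*c/4))/2 + pi/2
 v(c) = asin(C1*exp(-9*c/4))/2


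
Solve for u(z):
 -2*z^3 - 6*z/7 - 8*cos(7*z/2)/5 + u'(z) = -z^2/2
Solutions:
 u(z) = C1 + z^4/2 - z^3/6 + 3*z^2/7 + 16*sin(7*z/2)/35


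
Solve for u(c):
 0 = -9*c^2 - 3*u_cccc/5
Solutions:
 u(c) = C1 + C2*c + C3*c^2 + C4*c^3 - c^6/24


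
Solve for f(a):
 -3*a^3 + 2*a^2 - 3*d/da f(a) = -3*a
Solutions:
 f(a) = C1 - a^4/4 + 2*a^3/9 + a^2/2


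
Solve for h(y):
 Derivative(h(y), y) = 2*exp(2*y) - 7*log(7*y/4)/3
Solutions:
 h(y) = C1 - 7*y*log(y)/3 + y*(-3*log(7) + 2*log(14)/3 + 7/3 + 4*log(2)) + exp(2*y)


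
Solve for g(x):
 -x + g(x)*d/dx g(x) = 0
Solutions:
 g(x) = -sqrt(C1 + x^2)
 g(x) = sqrt(C1 + x^2)


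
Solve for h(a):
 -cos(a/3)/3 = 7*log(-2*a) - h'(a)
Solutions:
 h(a) = C1 + 7*a*log(-a) - 7*a + 7*a*log(2) + sin(a/3)


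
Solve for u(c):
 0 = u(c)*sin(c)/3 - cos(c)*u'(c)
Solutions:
 u(c) = C1/cos(c)^(1/3)


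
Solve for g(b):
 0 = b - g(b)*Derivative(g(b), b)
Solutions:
 g(b) = -sqrt(C1 + b^2)
 g(b) = sqrt(C1 + b^2)


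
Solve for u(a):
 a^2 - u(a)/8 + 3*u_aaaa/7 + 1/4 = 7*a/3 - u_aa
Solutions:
 u(a) = C1*exp(-sqrt(3)*a*sqrt(-14 + sqrt(238))/6) + C2*exp(sqrt(3)*a*sqrt(-14 + sqrt(238))/6) + C3*sin(sqrt(3)*a*sqrt(14 + sqrt(238))/6) + C4*cos(sqrt(3)*a*sqrt(14 + sqrt(238))/6) + 8*a^2 - 56*a/3 + 130


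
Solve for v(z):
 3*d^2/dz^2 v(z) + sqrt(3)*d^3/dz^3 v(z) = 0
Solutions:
 v(z) = C1 + C2*z + C3*exp(-sqrt(3)*z)


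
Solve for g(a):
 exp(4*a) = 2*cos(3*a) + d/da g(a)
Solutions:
 g(a) = C1 + exp(4*a)/4 - 2*sin(3*a)/3


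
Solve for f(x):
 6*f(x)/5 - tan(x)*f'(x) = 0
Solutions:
 f(x) = C1*sin(x)^(6/5)


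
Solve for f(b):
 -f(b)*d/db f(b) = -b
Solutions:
 f(b) = -sqrt(C1 + b^2)
 f(b) = sqrt(C1 + b^2)


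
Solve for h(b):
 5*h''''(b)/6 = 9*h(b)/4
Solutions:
 h(b) = C1*exp(-30^(3/4)*b/10) + C2*exp(30^(3/4)*b/10) + C3*sin(30^(3/4)*b/10) + C4*cos(30^(3/4)*b/10)


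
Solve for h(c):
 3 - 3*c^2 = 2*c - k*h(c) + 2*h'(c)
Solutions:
 h(c) = C1*exp(c*k/2) + 3*c^2/k + 2*c/k + 12*c/k^2 - 3/k + 4/k^2 + 24/k^3


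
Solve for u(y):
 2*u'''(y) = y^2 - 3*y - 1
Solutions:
 u(y) = C1 + C2*y + C3*y^2 + y^5/120 - y^4/16 - y^3/12


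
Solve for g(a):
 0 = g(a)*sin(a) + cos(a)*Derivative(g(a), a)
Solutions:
 g(a) = C1*cos(a)


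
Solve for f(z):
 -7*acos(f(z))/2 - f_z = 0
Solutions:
 Integral(1/acos(_y), (_y, f(z))) = C1 - 7*z/2


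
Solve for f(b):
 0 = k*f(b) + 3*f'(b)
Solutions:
 f(b) = C1*exp(-b*k/3)


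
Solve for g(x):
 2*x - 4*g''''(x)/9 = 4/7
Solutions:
 g(x) = C1 + C2*x + C3*x^2 + C4*x^3 + 3*x^5/80 - 3*x^4/56


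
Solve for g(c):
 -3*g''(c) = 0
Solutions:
 g(c) = C1 + C2*c


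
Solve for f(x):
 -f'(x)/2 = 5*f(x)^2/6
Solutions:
 f(x) = 3/(C1 + 5*x)


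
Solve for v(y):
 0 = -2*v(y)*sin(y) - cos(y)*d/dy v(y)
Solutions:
 v(y) = C1*cos(y)^2


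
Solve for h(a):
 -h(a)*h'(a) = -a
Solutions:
 h(a) = -sqrt(C1 + a^2)
 h(a) = sqrt(C1 + a^2)


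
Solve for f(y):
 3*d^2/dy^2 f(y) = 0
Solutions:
 f(y) = C1 + C2*y


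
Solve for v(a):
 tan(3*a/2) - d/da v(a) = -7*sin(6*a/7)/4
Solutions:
 v(a) = C1 - 2*log(cos(3*a/2))/3 - 49*cos(6*a/7)/24


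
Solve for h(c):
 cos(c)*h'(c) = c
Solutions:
 h(c) = C1 + Integral(c/cos(c), c)


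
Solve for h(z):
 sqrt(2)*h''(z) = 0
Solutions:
 h(z) = C1 + C2*z


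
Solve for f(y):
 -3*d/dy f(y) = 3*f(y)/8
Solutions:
 f(y) = C1*exp(-y/8)


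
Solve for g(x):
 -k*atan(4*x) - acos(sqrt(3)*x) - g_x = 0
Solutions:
 g(x) = C1 - k*(x*atan(4*x) - log(16*x^2 + 1)/8) - x*acos(sqrt(3)*x) + sqrt(3)*sqrt(1 - 3*x^2)/3


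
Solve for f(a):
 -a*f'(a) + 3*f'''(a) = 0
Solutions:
 f(a) = C1 + Integral(C2*airyai(3^(2/3)*a/3) + C3*airybi(3^(2/3)*a/3), a)


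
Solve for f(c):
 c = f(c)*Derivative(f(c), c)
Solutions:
 f(c) = -sqrt(C1 + c^2)
 f(c) = sqrt(C1 + c^2)


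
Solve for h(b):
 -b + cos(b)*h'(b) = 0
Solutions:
 h(b) = C1 + Integral(b/cos(b), b)


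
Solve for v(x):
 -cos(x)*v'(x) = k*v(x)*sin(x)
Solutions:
 v(x) = C1*exp(k*log(cos(x)))


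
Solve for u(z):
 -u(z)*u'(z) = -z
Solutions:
 u(z) = -sqrt(C1 + z^2)
 u(z) = sqrt(C1 + z^2)


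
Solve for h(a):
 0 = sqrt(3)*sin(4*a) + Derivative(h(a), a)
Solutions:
 h(a) = C1 + sqrt(3)*cos(4*a)/4


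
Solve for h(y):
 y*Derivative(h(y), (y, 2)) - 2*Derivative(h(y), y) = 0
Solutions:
 h(y) = C1 + C2*y^3


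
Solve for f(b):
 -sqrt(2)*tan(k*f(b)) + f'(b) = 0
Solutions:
 f(b) = Piecewise((-asin(exp(C1*k + sqrt(2)*b*k))/k + pi/k, Ne(k, 0)), (nan, True))
 f(b) = Piecewise((asin(exp(C1*k + sqrt(2)*b*k))/k, Ne(k, 0)), (nan, True))


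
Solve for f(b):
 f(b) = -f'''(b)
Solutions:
 f(b) = C3*exp(-b) + (C1*sin(sqrt(3)*b/2) + C2*cos(sqrt(3)*b/2))*exp(b/2)


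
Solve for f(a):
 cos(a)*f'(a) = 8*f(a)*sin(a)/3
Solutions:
 f(a) = C1/cos(a)^(8/3)


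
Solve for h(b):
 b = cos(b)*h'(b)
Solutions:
 h(b) = C1 + Integral(b/cos(b), b)


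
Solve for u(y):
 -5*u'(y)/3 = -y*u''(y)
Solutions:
 u(y) = C1 + C2*y^(8/3)


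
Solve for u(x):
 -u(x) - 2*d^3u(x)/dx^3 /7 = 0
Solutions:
 u(x) = C3*exp(-2^(2/3)*7^(1/3)*x/2) + (C1*sin(2^(2/3)*sqrt(3)*7^(1/3)*x/4) + C2*cos(2^(2/3)*sqrt(3)*7^(1/3)*x/4))*exp(2^(2/3)*7^(1/3)*x/4)


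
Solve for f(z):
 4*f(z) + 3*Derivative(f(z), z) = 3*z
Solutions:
 f(z) = C1*exp(-4*z/3) + 3*z/4 - 9/16


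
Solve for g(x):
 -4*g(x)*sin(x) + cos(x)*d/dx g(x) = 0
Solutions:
 g(x) = C1/cos(x)^4


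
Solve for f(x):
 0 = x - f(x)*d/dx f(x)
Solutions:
 f(x) = -sqrt(C1 + x^2)
 f(x) = sqrt(C1 + x^2)


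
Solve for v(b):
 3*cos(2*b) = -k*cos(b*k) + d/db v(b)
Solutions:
 v(b) = C1 + 3*sin(2*b)/2 + sin(b*k)
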